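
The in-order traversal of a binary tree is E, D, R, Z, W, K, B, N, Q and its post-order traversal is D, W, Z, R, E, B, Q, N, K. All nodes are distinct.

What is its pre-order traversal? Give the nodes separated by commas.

K, E, R, D, Z, W, N, B, Q

The last element of post-order is the root; it splits in-order into left and right subtrees.
Root K: left subtree has 5 nodes {E, D, R, Z, W}, right has 3 {B, N, Q}.
  Root E: left subtree has 0 nodes { }, right has 4 {D, R, Z, W}.
    Root R: left subtree has 1 node {D}, right has 2 {Z, W}.
      Root Z: left subtree has 0 nodes { }, right has 1 {W}.
  Root N: left subtree has 1 node {B}, right has 1 {Q}.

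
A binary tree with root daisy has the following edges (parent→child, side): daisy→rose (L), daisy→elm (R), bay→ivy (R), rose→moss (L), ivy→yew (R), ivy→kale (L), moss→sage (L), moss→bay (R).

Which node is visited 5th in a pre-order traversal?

Pre-order visits the node, then its left subtree, then its right subtree.
Visit daisy.
At daisy: go left to rose.
  Visit rose.
  At rose: go left to moss.
    Visit moss.
    At moss: go left to sage.
      sage is a leaf — visit sage.
    At moss: go right to bay.
      Visit bay.
      At bay: no left child.
      At bay: go right to ivy.
        Visit ivy.
        At ivy: go left to kale.
          kale is a leaf — visit kale.
        At ivy: go right to yew.
          yew is a leaf — visit yew.
  At rose: no right child.
At daisy: go right to elm.
  elm is a leaf — visit elm.
Full pre-order sequence: daisy, rose, moss, sage, bay, ivy, kale, yew, elm.

bay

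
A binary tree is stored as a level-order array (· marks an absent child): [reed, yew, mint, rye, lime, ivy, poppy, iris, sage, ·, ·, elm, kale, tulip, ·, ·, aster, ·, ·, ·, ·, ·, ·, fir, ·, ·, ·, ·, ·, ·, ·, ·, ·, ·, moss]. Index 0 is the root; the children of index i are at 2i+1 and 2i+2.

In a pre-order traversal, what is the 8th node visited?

lime

Pre-order visits the node, then its left subtree, then its right subtree.
Visit reed.
At reed: go left to yew.
  Visit yew.
  At yew: go left to rye.
    Visit rye.
    At rye: go left to iris.
      Visit iris.
      At iris: no left child.
      At iris: go right to aster.
        Visit aster.
        At aster: no left child.
        At aster: go right to moss.
          moss is a leaf — visit moss.
    At rye: go right to sage.
      sage is a leaf — visit sage.
  At yew: go right to lime.
    lime is a leaf — visit lime.
At reed: go right to mint.
  Visit mint.
  At mint: go left to ivy.
    Visit ivy.
    At ivy: go left to elm.
      Visit elm.
      At elm: go left to fir.
        fir is a leaf — visit fir.
      At elm: no right child.
    At ivy: go right to kale.
      kale is a leaf — visit kale.
  At mint: go right to poppy.
    Visit poppy.
    At poppy: go left to tulip.
      tulip is a leaf — visit tulip.
    At poppy: no right child.
Full pre-order sequence: reed, yew, rye, iris, aster, moss, sage, lime, mint, ivy, elm, fir, kale, poppy, tulip.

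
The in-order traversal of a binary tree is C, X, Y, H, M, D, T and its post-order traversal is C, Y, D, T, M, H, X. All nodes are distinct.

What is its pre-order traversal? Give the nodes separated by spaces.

The last element of post-order is the root; it splits in-order into left and right subtrees.
Root X: left subtree has 1 node {C}, right has 5 {Y, H, M, D, T}.
  Root H: left subtree has 1 node {Y}, right has 3 {M, D, T}.
    Root M: left subtree has 0 nodes { }, right has 2 {D, T}.
      Root T: left subtree has 1 node {D}, right has 0 { }.

X C H Y M T D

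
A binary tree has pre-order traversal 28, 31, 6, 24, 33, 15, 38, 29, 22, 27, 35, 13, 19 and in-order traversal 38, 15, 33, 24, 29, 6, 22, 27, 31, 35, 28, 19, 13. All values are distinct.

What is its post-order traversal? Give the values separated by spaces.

The first element of pre-order is the root; it splits in-order into left and right subtrees.
Root 28: left subtree has 10 nodes {38, 15, 33, 24, 29, 6, 22, 27, 31, 35}, right has 2 {19, 13}.
  Root 31: left subtree has 8 nodes {38, 15, 33, 24, 29, 6, 22, 27}, right has 1 {35}.
    Root 6: left subtree has 5 nodes {38, 15, 33, 24, 29}, right has 2 {22, 27}.
      Root 24: left subtree has 3 nodes {38, 15, 33}, right has 1 {29}.
        Root 33: left subtree has 2 nodes {38, 15}, right has 0 { }.
          Root 15: left subtree has 1 node {38}, right has 0 { }.
      Root 22: left subtree has 0 nodes { }, right has 1 {27}.
  Root 13: left subtree has 1 node {19}, right has 0 { }.

38 15 33 29 24 27 22 6 35 31 19 13 28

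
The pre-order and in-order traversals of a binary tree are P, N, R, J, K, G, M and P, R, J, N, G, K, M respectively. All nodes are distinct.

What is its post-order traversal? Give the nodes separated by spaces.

J R G M K N P

The first element of pre-order is the root; it splits in-order into left and right subtrees.
Root P: left subtree has 0 nodes { }, right has 6 {R, J, N, G, K, M}.
  Root N: left subtree has 2 nodes {R, J}, right has 3 {G, K, M}.
    Root R: left subtree has 0 nodes { }, right has 1 {J}.
    Root K: left subtree has 1 node {G}, right has 1 {M}.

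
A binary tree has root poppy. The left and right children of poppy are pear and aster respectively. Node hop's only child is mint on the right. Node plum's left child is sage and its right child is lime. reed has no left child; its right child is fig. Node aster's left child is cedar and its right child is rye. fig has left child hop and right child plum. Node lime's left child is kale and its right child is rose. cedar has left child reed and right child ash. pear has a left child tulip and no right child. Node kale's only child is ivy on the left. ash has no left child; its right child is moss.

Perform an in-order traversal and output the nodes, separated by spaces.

tulip pear poppy reed hop mint fig sage plum ivy kale lime rose cedar ash moss aster rye

In-order visits the left subtree, then the node, then the right subtree.
At poppy: go left to pear.
  At pear: go left to tulip.
    tulip is a leaf — visit tulip.
  Visit pear.
  At pear: no right child.
Visit poppy.
At poppy: go right to aster.
  At aster: go left to cedar.
    At cedar: go left to reed.
      At reed: no left child.
      Visit reed.
      At reed: go right to fig.
        At fig: go left to hop.
          At hop: no left child.
          Visit hop.
          At hop: go right to mint.
            mint is a leaf — visit mint.
        Visit fig.
        At fig: go right to plum.
          At plum: go left to sage.
            sage is a leaf — visit sage.
          Visit plum.
          At plum: go right to lime.
            At lime: go left to kale.
              At kale: go left to ivy.
                ivy is a leaf — visit ivy.
              Visit kale.
              At kale: no right child.
            Visit lime.
            At lime: go right to rose.
              rose is a leaf — visit rose.
    Visit cedar.
    At cedar: go right to ash.
      At ash: no left child.
      Visit ash.
      At ash: go right to moss.
        moss is a leaf — visit moss.
  Visit aster.
  At aster: go right to rye.
    rye is a leaf — visit rye.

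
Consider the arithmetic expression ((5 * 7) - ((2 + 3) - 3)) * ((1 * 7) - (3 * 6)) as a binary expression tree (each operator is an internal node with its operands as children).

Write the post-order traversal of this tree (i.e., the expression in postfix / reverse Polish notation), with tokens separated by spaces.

5 7 * 2 3 + 3 - - 1 7 * 3 6 * - *

Post-order on an expression tree gives postfix notation: for each operator, emit left operand, right operand, then the operator.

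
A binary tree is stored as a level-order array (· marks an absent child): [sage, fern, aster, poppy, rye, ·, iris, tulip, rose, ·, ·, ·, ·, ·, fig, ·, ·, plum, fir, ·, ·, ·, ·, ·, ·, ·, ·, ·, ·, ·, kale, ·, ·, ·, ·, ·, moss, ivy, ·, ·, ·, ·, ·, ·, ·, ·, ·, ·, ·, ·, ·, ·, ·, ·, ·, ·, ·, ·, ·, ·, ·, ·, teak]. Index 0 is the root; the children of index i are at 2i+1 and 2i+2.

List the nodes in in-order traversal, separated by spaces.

In-order visits the left subtree, then the node, then the right subtree.
At sage: go left to fern.
  At fern: go left to poppy.
    At poppy: go left to tulip.
      tulip is a leaf — visit tulip.
    Visit poppy.
    At poppy: go right to rose.
      At rose: go left to plum.
        At plum: no left child.
        Visit plum.
        At plum: go right to moss.
          moss is a leaf — visit moss.
      Visit rose.
      At rose: go right to fir.
        At fir: go left to ivy.
          ivy is a leaf — visit ivy.
        Visit fir.
        At fir: no right child.
  Visit fern.
  At fern: go right to rye.
    rye is a leaf — visit rye.
Visit sage.
At sage: go right to aster.
  At aster: no left child.
  Visit aster.
  At aster: go right to iris.
    At iris: no left child.
    Visit iris.
    At iris: go right to fig.
      At fig: no left child.
      Visit fig.
      At fig: go right to kale.
        At kale: no left child.
        Visit kale.
        At kale: go right to teak.
          teak is a leaf — visit teak.

tulip poppy plum moss rose ivy fir fern rye sage aster iris fig kale teak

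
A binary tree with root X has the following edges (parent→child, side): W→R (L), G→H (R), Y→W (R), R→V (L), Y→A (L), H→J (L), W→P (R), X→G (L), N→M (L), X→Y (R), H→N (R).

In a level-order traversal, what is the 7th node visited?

J

Level-order visits nodes level by level from the root, left to right within each level.
Level 0: X
Level 1: G, Y
Level 2: H, A, W
Level 3: J, N, R, P
Level 4: M, V
Full level-order sequence: X, G, Y, H, A, W, J, N, R, P, M, V.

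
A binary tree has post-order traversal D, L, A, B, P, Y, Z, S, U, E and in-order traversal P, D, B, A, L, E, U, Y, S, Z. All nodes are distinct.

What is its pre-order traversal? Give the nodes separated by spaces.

E P B D A L U S Y Z

The last element of post-order is the root; it splits in-order into left and right subtrees.
Root E: left subtree has 5 nodes {P, D, B, A, L}, right has 4 {U, Y, S, Z}.
  Root P: left subtree has 0 nodes { }, right has 4 {D, B, A, L}.
    Root B: left subtree has 1 node {D}, right has 2 {A, L}.
      Root A: left subtree has 0 nodes { }, right has 1 {L}.
  Root U: left subtree has 0 nodes { }, right has 3 {Y, S, Z}.
    Root S: left subtree has 1 node {Y}, right has 1 {Z}.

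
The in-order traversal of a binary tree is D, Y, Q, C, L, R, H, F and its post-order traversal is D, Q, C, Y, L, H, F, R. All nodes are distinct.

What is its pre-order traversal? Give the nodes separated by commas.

The last element of post-order is the root; it splits in-order into left and right subtrees.
Root R: left subtree has 5 nodes {D, Y, Q, C, L}, right has 2 {H, F}.
  Root L: left subtree has 4 nodes {D, Y, Q, C}, right has 0 { }.
    Root Y: left subtree has 1 node {D}, right has 2 {Q, C}.
      Root C: left subtree has 1 node {Q}, right has 0 { }.
  Root F: left subtree has 1 node {H}, right has 0 { }.

R, L, Y, D, C, Q, F, H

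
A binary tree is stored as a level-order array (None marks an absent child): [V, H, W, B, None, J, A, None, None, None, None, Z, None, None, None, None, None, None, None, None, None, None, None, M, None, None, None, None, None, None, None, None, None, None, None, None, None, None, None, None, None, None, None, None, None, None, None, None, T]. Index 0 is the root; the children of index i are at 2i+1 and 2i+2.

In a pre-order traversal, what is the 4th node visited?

Pre-order visits the node, then its left subtree, then its right subtree.
Visit V.
At V: go left to H.
  Visit H.
  At H: go left to B.
    B is a leaf — visit B.
  At H: no right child.
At V: go right to W.
  Visit W.
  At W: go left to J.
    Visit J.
    At J: go left to Z.
      Visit Z.
      At Z: go left to M.
        Visit M.
        At M: no left child.
        At M: go right to T.
          T is a leaf — visit T.
      At Z: no right child.
    At J: no right child.
  At W: go right to A.
    A is a leaf — visit A.
Full pre-order sequence: V, H, B, W, J, Z, M, T, A.

W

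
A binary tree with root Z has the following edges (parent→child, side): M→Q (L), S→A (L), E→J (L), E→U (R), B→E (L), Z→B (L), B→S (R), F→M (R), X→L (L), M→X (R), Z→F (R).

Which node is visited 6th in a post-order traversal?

B

Post-order visits the left subtree, then the right subtree, then the node.
At Z: go left to B.
  At B: go left to E.
    At E: go left to J.
      J is a leaf — visit J.
    At E: go right to U.
      U is a leaf — visit U.
    Visit E.
  At B: go right to S.
    At S: go left to A.
      A is a leaf — visit A.
    At S: no right child.
    Visit S.
  Visit B.
At Z: go right to F.
  At F: no left child.
  At F: go right to M.
    At M: go left to Q.
      Q is a leaf — visit Q.
    At M: go right to X.
      At X: go left to L.
        L is a leaf — visit L.
      At X: no right child.
      Visit X.
    Visit M.
  Visit F.
Visit Z.
Full post-order sequence: J, U, E, A, S, B, Q, L, X, M, F, Z.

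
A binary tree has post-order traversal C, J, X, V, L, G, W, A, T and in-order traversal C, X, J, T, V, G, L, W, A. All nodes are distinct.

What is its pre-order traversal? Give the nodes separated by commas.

T, X, C, J, A, W, G, V, L

The last element of post-order is the root; it splits in-order into left and right subtrees.
Root T: left subtree has 3 nodes {C, X, J}, right has 5 {V, G, L, W, A}.
  Root X: left subtree has 1 node {C}, right has 1 {J}.
  Root A: left subtree has 4 nodes {V, G, L, W}, right has 0 { }.
    Root W: left subtree has 3 nodes {V, G, L}, right has 0 { }.
      Root G: left subtree has 1 node {V}, right has 1 {L}.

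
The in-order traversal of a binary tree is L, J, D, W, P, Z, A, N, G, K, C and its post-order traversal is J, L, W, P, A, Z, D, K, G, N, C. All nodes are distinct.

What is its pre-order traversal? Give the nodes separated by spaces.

C N D L J Z P W A G K

The last element of post-order is the root; it splits in-order into left and right subtrees.
Root C: left subtree has 10 nodes {L, J, D, W, P, Z, A, N, G, K}, right has 0 { }.
  Root N: left subtree has 7 nodes {L, J, D, W, P, Z, A}, right has 2 {G, K}.
    Root D: left subtree has 2 nodes {L, J}, right has 4 {W, P, Z, A}.
      Root L: left subtree has 0 nodes { }, right has 1 {J}.
      Root Z: left subtree has 2 nodes {W, P}, right has 1 {A}.
        Root P: left subtree has 1 node {W}, right has 0 { }.
    Root G: left subtree has 0 nodes { }, right has 1 {K}.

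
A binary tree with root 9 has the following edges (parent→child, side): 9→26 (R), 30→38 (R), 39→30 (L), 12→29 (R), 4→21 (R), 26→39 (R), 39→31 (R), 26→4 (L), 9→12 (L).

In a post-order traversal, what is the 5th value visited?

Post-order visits the left subtree, then the right subtree, then the node.
At 9: go left to 12.
  At 12: no left child.
  At 12: go right to 29.
    29 is a leaf — visit 29.
  Visit 12.
At 9: go right to 26.
  At 26: go left to 4.
    At 4: no left child.
    At 4: go right to 21.
      21 is a leaf — visit 21.
    Visit 4.
  At 26: go right to 39.
    At 39: go left to 30.
      At 30: no left child.
      At 30: go right to 38.
        38 is a leaf — visit 38.
      Visit 30.
    At 39: go right to 31.
      31 is a leaf — visit 31.
    Visit 39.
  Visit 26.
Visit 9.
Full post-order sequence: 29, 12, 21, 4, 38, 30, 31, 39, 26, 9.

38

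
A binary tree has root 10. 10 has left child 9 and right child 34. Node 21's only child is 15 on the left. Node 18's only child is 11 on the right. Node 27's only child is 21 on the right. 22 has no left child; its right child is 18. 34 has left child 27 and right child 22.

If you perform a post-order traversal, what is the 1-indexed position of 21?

3

Post-order visits the left subtree, then the right subtree, then the node.
At 10: go left to 9.
  9 is a leaf — visit 9.
At 10: go right to 34.
  At 34: go left to 27.
    At 27: no left child.
    At 27: go right to 21.
      At 21: go left to 15.
        15 is a leaf — visit 15.
      At 21: no right child.
      Visit 21.
    Visit 27.
  At 34: go right to 22.
    At 22: no left child.
    At 22: go right to 18.
      At 18: no left child.
      At 18: go right to 11.
        11 is a leaf — visit 11.
      Visit 18.
    Visit 22.
  Visit 34.
Visit 10.
Full post-order sequence: 9, 15, 21, 27, 11, 18, 22, 34, 10.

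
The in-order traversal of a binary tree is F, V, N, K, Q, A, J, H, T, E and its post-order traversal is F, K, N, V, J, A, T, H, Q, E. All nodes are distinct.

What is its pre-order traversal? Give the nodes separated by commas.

The last element of post-order is the root; it splits in-order into left and right subtrees.
Root E: left subtree has 9 nodes {F, V, N, K, Q, A, J, H, T}, right has 0 { }.
  Root Q: left subtree has 4 nodes {F, V, N, K}, right has 4 {A, J, H, T}.
    Root V: left subtree has 1 node {F}, right has 2 {N, K}.
      Root N: left subtree has 0 nodes { }, right has 1 {K}.
    Root H: left subtree has 2 nodes {A, J}, right has 1 {T}.
      Root A: left subtree has 0 nodes { }, right has 1 {J}.

E, Q, V, F, N, K, H, A, J, T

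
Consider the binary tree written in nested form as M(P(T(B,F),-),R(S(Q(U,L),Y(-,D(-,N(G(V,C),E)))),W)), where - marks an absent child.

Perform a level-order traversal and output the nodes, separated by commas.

M, P, R, T, S, W, B, F, Q, Y, U, L, D, N, G, E, V, C

Level-order visits nodes level by level from the root, left to right within each level.
Level 0: M
Level 1: P, R
Level 2: T, S, W
Level 3: B, F, Q, Y
Level 4: U, L, D
Level 5: N
Level 6: G, E
Level 7: V, C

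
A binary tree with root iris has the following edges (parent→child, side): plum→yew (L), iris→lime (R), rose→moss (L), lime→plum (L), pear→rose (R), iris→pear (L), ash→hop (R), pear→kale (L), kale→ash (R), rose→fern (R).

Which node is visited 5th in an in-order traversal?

In-order visits the left subtree, then the node, then the right subtree.
At iris: go left to pear.
  At pear: go left to kale.
    At kale: no left child.
    Visit kale.
    At kale: go right to ash.
      At ash: no left child.
      Visit ash.
      At ash: go right to hop.
        hop is a leaf — visit hop.
  Visit pear.
  At pear: go right to rose.
    At rose: go left to moss.
      moss is a leaf — visit moss.
    Visit rose.
    At rose: go right to fern.
      fern is a leaf — visit fern.
Visit iris.
At iris: go right to lime.
  At lime: go left to plum.
    At plum: go left to yew.
      yew is a leaf — visit yew.
    Visit plum.
    At plum: no right child.
  Visit lime.
  At lime: no right child.
Full in-order sequence: kale, ash, hop, pear, moss, rose, fern, iris, yew, plum, lime.

moss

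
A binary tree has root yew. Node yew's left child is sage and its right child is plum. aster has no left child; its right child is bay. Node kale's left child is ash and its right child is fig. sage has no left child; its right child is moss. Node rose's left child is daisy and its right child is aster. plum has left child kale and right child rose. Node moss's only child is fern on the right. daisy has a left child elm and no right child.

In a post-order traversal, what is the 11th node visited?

Post-order visits the left subtree, then the right subtree, then the node.
At yew: go left to sage.
  At sage: no left child.
  At sage: go right to moss.
    At moss: no left child.
    At moss: go right to fern.
      fern is a leaf — visit fern.
    Visit moss.
  Visit sage.
At yew: go right to plum.
  At plum: go left to kale.
    At kale: go left to ash.
      ash is a leaf — visit ash.
    At kale: go right to fig.
      fig is a leaf — visit fig.
    Visit kale.
  At plum: go right to rose.
    At rose: go left to daisy.
      At daisy: go left to elm.
        elm is a leaf — visit elm.
      At daisy: no right child.
      Visit daisy.
    At rose: go right to aster.
      At aster: no left child.
      At aster: go right to bay.
        bay is a leaf — visit bay.
      Visit aster.
    Visit rose.
  Visit plum.
Visit yew.
Full post-order sequence: fern, moss, sage, ash, fig, kale, elm, daisy, bay, aster, rose, plum, yew.

rose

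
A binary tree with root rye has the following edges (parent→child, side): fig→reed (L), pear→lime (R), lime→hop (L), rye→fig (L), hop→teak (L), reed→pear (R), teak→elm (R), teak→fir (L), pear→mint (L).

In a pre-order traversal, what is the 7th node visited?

Pre-order visits the node, then its left subtree, then its right subtree.
Visit rye.
At rye: go left to fig.
  Visit fig.
  At fig: go left to reed.
    Visit reed.
    At reed: no left child.
    At reed: go right to pear.
      Visit pear.
      At pear: go left to mint.
        mint is a leaf — visit mint.
      At pear: go right to lime.
        Visit lime.
        At lime: go left to hop.
          Visit hop.
          At hop: go left to teak.
            Visit teak.
            At teak: go left to fir.
              fir is a leaf — visit fir.
            At teak: go right to elm.
              elm is a leaf — visit elm.
          At hop: no right child.
        At lime: no right child.
  At fig: no right child.
At rye: no right child.
Full pre-order sequence: rye, fig, reed, pear, mint, lime, hop, teak, fir, elm.

hop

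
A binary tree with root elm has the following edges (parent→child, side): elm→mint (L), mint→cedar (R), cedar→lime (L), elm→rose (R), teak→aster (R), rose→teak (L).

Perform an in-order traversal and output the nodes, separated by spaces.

mint lime cedar elm teak aster rose

In-order visits the left subtree, then the node, then the right subtree.
At elm: go left to mint.
  At mint: no left child.
  Visit mint.
  At mint: go right to cedar.
    At cedar: go left to lime.
      lime is a leaf — visit lime.
    Visit cedar.
    At cedar: no right child.
Visit elm.
At elm: go right to rose.
  At rose: go left to teak.
    At teak: no left child.
    Visit teak.
    At teak: go right to aster.
      aster is a leaf — visit aster.
  Visit rose.
  At rose: no right child.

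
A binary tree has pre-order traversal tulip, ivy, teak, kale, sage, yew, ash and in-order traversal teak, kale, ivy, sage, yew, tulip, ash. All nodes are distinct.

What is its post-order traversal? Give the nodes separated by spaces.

The first element of pre-order is the root; it splits in-order into left and right subtrees.
Root tulip: left subtree has 5 nodes {teak, kale, ivy, sage, yew}, right has 1 {ash}.
  Root ivy: left subtree has 2 nodes {teak, kale}, right has 2 {sage, yew}.
    Root teak: left subtree has 0 nodes { }, right has 1 {kale}.
    Root sage: left subtree has 0 nodes { }, right has 1 {yew}.

kale teak yew sage ivy ash tulip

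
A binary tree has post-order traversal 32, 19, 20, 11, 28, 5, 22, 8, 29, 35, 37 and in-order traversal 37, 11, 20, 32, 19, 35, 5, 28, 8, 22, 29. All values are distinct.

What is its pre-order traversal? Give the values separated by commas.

37, 35, 11, 20, 19, 32, 29, 8, 5, 28, 22

The last element of post-order is the root; it splits in-order into left and right subtrees.
Root 37: left subtree has 0 nodes { }, right has 10 {11, 20, 32, 19, 35, 5, 28, 8, 22, 29}.
  Root 35: left subtree has 4 nodes {11, 20, 32, 19}, right has 5 {5, 28, 8, 22, 29}.
    Root 11: left subtree has 0 nodes { }, right has 3 {20, 32, 19}.
      Root 20: left subtree has 0 nodes { }, right has 2 {32, 19}.
        Root 19: left subtree has 1 node {32}, right has 0 { }.
    Root 29: left subtree has 4 nodes {5, 28, 8, 22}, right has 0 { }.
      Root 8: left subtree has 2 nodes {5, 28}, right has 1 {22}.
        Root 5: left subtree has 0 nodes { }, right has 1 {28}.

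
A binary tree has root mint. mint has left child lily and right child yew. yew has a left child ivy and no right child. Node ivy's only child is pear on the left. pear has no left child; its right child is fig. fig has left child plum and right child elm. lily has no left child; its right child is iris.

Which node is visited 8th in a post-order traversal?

yew

Post-order visits the left subtree, then the right subtree, then the node.
At mint: go left to lily.
  At lily: no left child.
  At lily: go right to iris.
    iris is a leaf — visit iris.
  Visit lily.
At mint: go right to yew.
  At yew: go left to ivy.
    At ivy: go left to pear.
      At pear: no left child.
      At pear: go right to fig.
        At fig: go left to plum.
          plum is a leaf — visit plum.
        At fig: go right to elm.
          elm is a leaf — visit elm.
        Visit fig.
      Visit pear.
    At ivy: no right child.
    Visit ivy.
  At yew: no right child.
  Visit yew.
Visit mint.
Full post-order sequence: iris, lily, plum, elm, fig, pear, ivy, yew, mint.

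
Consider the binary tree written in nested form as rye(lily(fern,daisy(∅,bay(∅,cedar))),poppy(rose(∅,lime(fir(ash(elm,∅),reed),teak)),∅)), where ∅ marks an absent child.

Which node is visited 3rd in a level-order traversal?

Level-order visits nodes level by level from the root, left to right within each level.
Level 0: rye
Level 1: lily, poppy
Level 2: fern, daisy, rose
Level 3: bay, lime
Level 4: cedar, fir, teak
Level 5: ash, reed
Level 6: elm
Full level-order sequence: rye, lily, poppy, fern, daisy, rose, bay, lime, cedar, fir, teak, ash, reed, elm.

poppy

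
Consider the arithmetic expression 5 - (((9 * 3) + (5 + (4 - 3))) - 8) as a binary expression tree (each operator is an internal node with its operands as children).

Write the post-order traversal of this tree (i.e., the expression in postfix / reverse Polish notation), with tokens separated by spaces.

5 9 3 * 5 4 3 - + + 8 - -

Post-order on an expression tree gives postfix notation: for each operator, emit left operand, right operand, then the operator.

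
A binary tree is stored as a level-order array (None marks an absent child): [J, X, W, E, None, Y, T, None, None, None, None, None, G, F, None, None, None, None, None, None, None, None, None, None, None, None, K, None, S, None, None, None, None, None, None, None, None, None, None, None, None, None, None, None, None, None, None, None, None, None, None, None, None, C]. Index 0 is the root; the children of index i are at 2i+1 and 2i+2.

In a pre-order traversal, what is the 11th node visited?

Pre-order visits the node, then its left subtree, then its right subtree.
Visit J.
At J: go left to X.
  Visit X.
  At X: go left to E.
    E is a leaf — visit E.
  At X: no right child.
At J: go right to W.
  Visit W.
  At W: go left to Y.
    Visit Y.
    At Y: no left child.
    At Y: go right to G.
      Visit G.
      At G: no left child.
      At G: go right to K.
        Visit K.
        At K: go left to C.
          C is a leaf — visit C.
        At K: no right child.
  At W: go right to T.
    Visit T.
    At T: go left to F.
      Visit F.
      At F: no left child.
      At F: go right to S.
        S is a leaf — visit S.
    At T: no right child.
Full pre-order sequence: J, X, E, W, Y, G, K, C, T, F, S.

S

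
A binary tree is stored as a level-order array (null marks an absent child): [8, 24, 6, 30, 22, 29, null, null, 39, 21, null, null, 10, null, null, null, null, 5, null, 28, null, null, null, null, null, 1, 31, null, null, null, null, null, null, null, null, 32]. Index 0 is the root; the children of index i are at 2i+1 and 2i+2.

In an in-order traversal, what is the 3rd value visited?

In-order visits the left subtree, then the node, then the right subtree.
At 8: go left to 24.
  At 24: go left to 30.
    At 30: no left child.
    Visit 30.
    At 30: go right to 39.
      At 39: go left to 5.
        At 5: go left to 32.
          32 is a leaf — visit 32.
        Visit 5.
        At 5: no right child.
      Visit 39.
      At 39: no right child.
  Visit 24.
  At 24: go right to 22.
    At 22: go left to 21.
      At 21: go left to 28.
        28 is a leaf — visit 28.
      Visit 21.
      At 21: no right child.
    Visit 22.
    At 22: no right child.
Visit 8.
At 8: go right to 6.
  At 6: go left to 29.
    At 29: no left child.
    Visit 29.
    At 29: go right to 10.
      At 10: go left to 1.
        1 is a leaf — visit 1.
      Visit 10.
      At 10: go right to 31.
        31 is a leaf — visit 31.
  Visit 6.
  At 6: no right child.
Full in-order sequence: 30, 32, 5, 39, 24, 28, 21, 22, 8, 29, 1, 10, 31, 6.

5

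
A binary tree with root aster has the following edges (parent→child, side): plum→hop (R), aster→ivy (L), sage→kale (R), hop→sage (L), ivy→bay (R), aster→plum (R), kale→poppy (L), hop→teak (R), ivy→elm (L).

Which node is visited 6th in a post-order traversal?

Post-order visits the left subtree, then the right subtree, then the node.
At aster: go left to ivy.
  At ivy: go left to elm.
    elm is a leaf — visit elm.
  At ivy: go right to bay.
    bay is a leaf — visit bay.
  Visit ivy.
At aster: go right to plum.
  At plum: no left child.
  At plum: go right to hop.
    At hop: go left to sage.
      At sage: no left child.
      At sage: go right to kale.
        At kale: go left to poppy.
          poppy is a leaf — visit poppy.
        At kale: no right child.
        Visit kale.
      Visit sage.
    At hop: go right to teak.
      teak is a leaf — visit teak.
    Visit hop.
  Visit plum.
Visit aster.
Full post-order sequence: elm, bay, ivy, poppy, kale, sage, teak, hop, plum, aster.

sage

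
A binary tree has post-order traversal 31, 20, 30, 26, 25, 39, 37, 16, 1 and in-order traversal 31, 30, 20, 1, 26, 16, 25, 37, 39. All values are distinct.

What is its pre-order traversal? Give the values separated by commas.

1, 30, 31, 20, 16, 26, 37, 25, 39

The last element of post-order is the root; it splits in-order into left and right subtrees.
Root 1: left subtree has 3 nodes {31, 30, 20}, right has 5 {26, 16, 25, 37, 39}.
  Root 30: left subtree has 1 node {31}, right has 1 {20}.
  Root 16: left subtree has 1 node {26}, right has 3 {25, 37, 39}.
    Root 37: left subtree has 1 node {25}, right has 1 {39}.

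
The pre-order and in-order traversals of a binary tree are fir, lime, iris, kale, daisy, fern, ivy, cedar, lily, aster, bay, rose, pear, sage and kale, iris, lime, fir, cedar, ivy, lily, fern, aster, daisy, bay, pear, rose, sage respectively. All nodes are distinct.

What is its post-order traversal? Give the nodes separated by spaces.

kale iris lime cedar lily ivy aster fern pear sage rose bay daisy fir

The first element of pre-order is the root; it splits in-order into left and right subtrees.
Root fir: left subtree has 3 nodes {kale, iris, lime}, right has 10 {cedar, ivy, lily, fern, aster, daisy, bay, pear, rose, sage}.
  Root lime: left subtree has 2 nodes {kale, iris}, right has 0 { }.
    Root iris: left subtree has 1 node {kale}, right has 0 { }.
  Root daisy: left subtree has 5 nodes {cedar, ivy, lily, fern, aster}, right has 4 {bay, pear, rose, sage}.
    Root fern: left subtree has 3 nodes {cedar, ivy, lily}, right has 1 {aster}.
      Root ivy: left subtree has 1 node {cedar}, right has 1 {lily}.
    Root bay: left subtree has 0 nodes { }, right has 3 {pear, rose, sage}.
      Root rose: left subtree has 1 node {pear}, right has 1 {sage}.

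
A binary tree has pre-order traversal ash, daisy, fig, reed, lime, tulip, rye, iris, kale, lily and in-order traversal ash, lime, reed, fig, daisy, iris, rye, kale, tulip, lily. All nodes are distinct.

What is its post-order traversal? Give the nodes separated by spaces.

The first element of pre-order is the root; it splits in-order into left and right subtrees.
Root ash: left subtree has 0 nodes { }, right has 9 {lime, reed, fig, daisy, iris, rye, kale, tulip, lily}.
  Root daisy: left subtree has 3 nodes {lime, reed, fig}, right has 5 {iris, rye, kale, tulip, lily}.
    Root fig: left subtree has 2 nodes {lime, reed}, right has 0 { }.
      Root reed: left subtree has 1 node {lime}, right has 0 { }.
    Root tulip: left subtree has 3 nodes {iris, rye, kale}, right has 1 {lily}.
      Root rye: left subtree has 1 node {iris}, right has 1 {kale}.

lime reed fig iris kale rye lily tulip daisy ash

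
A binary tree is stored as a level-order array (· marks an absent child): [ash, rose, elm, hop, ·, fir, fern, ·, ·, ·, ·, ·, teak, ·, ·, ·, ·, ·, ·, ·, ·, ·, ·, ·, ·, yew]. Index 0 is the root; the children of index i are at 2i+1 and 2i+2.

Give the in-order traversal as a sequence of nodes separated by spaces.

In-order visits the left subtree, then the node, then the right subtree.
At ash: go left to rose.
  At rose: go left to hop.
    hop is a leaf — visit hop.
  Visit rose.
  At rose: no right child.
Visit ash.
At ash: go right to elm.
  At elm: go left to fir.
    At fir: no left child.
    Visit fir.
    At fir: go right to teak.
      At teak: go left to yew.
        yew is a leaf — visit yew.
      Visit teak.
      At teak: no right child.
  Visit elm.
  At elm: go right to fern.
    fern is a leaf — visit fern.

hop rose ash fir yew teak elm fern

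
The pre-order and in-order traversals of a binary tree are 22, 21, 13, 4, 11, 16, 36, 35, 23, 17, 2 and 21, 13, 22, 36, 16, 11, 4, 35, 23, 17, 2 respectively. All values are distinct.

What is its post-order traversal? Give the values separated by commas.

13, 21, 36, 16, 11, 2, 17, 23, 35, 4, 22

The first element of pre-order is the root; it splits in-order into left and right subtrees.
Root 22: left subtree has 2 nodes {21, 13}, right has 8 {36, 16, 11, 4, 35, 23, 17, 2}.
  Root 21: left subtree has 0 nodes { }, right has 1 {13}.
  Root 4: left subtree has 3 nodes {36, 16, 11}, right has 4 {35, 23, 17, 2}.
    Root 11: left subtree has 2 nodes {36, 16}, right has 0 { }.
      Root 16: left subtree has 1 node {36}, right has 0 { }.
    Root 35: left subtree has 0 nodes { }, right has 3 {23, 17, 2}.
      Root 23: left subtree has 0 nodes { }, right has 2 {17, 2}.
        Root 17: left subtree has 0 nodes { }, right has 1 {2}.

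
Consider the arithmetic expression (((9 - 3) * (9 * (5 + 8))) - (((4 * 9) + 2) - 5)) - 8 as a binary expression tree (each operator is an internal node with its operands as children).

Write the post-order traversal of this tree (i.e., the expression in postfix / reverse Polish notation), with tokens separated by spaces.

Post-order on an expression tree gives postfix notation: for each operator, emit left operand, right operand, then the operator.

9 3 - 9 5 8 + * * 4 9 * 2 + 5 - - 8 -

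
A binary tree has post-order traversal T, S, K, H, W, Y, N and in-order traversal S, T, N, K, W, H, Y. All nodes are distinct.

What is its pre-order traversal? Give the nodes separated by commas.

N, S, T, Y, W, K, H

The last element of post-order is the root; it splits in-order into left and right subtrees.
Root N: left subtree has 2 nodes {S, T}, right has 4 {K, W, H, Y}.
  Root S: left subtree has 0 nodes { }, right has 1 {T}.
  Root Y: left subtree has 3 nodes {K, W, H}, right has 0 { }.
    Root W: left subtree has 1 node {K}, right has 1 {H}.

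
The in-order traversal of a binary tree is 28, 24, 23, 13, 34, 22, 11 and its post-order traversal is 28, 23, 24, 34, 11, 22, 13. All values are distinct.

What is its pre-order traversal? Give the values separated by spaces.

13 24 28 23 22 34 11

The last element of post-order is the root; it splits in-order into left and right subtrees.
Root 13: left subtree has 3 nodes {28, 24, 23}, right has 3 {34, 22, 11}.
  Root 24: left subtree has 1 node {28}, right has 1 {23}.
  Root 22: left subtree has 1 node {34}, right has 1 {11}.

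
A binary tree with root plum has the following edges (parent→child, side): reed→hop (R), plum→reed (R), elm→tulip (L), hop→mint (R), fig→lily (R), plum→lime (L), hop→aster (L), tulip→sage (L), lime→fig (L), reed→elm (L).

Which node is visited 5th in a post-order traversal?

tulip

Post-order visits the left subtree, then the right subtree, then the node.
At plum: go left to lime.
  At lime: go left to fig.
    At fig: no left child.
    At fig: go right to lily.
      lily is a leaf — visit lily.
    Visit fig.
  At lime: no right child.
  Visit lime.
At plum: go right to reed.
  At reed: go left to elm.
    At elm: go left to tulip.
      At tulip: go left to sage.
        sage is a leaf — visit sage.
      At tulip: no right child.
      Visit tulip.
    At elm: no right child.
    Visit elm.
  At reed: go right to hop.
    At hop: go left to aster.
      aster is a leaf — visit aster.
    At hop: go right to mint.
      mint is a leaf — visit mint.
    Visit hop.
  Visit reed.
Visit plum.
Full post-order sequence: lily, fig, lime, sage, tulip, elm, aster, mint, hop, reed, plum.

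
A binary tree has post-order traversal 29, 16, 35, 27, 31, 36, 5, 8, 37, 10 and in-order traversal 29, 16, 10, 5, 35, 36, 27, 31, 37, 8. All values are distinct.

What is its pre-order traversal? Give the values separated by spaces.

The last element of post-order is the root; it splits in-order into left and right subtrees.
Root 10: left subtree has 2 nodes {29, 16}, right has 7 {5, 35, 36, 27, 31, 37, 8}.
  Root 16: left subtree has 1 node {29}, right has 0 { }.
  Root 37: left subtree has 5 nodes {5, 35, 36, 27, 31}, right has 1 {8}.
    Root 5: left subtree has 0 nodes { }, right has 4 {35, 36, 27, 31}.
      Root 36: left subtree has 1 node {35}, right has 2 {27, 31}.
        Root 31: left subtree has 1 node {27}, right has 0 { }.

10 16 29 37 5 36 35 31 27 8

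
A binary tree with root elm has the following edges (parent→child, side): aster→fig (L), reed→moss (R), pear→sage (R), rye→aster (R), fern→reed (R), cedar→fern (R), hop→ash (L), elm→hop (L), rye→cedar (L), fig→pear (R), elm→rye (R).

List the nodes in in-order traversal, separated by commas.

ash, hop, elm, cedar, fern, reed, moss, rye, fig, pear, sage, aster

In-order visits the left subtree, then the node, then the right subtree.
At elm: go left to hop.
  At hop: go left to ash.
    ash is a leaf — visit ash.
  Visit hop.
  At hop: no right child.
Visit elm.
At elm: go right to rye.
  At rye: go left to cedar.
    At cedar: no left child.
    Visit cedar.
    At cedar: go right to fern.
      At fern: no left child.
      Visit fern.
      At fern: go right to reed.
        At reed: no left child.
        Visit reed.
        At reed: go right to moss.
          moss is a leaf — visit moss.
  Visit rye.
  At rye: go right to aster.
    At aster: go left to fig.
      At fig: no left child.
      Visit fig.
      At fig: go right to pear.
        At pear: no left child.
        Visit pear.
        At pear: go right to sage.
          sage is a leaf — visit sage.
    Visit aster.
    At aster: no right child.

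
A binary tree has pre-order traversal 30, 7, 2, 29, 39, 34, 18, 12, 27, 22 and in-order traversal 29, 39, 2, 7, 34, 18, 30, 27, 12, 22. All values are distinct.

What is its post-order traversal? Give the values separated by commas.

The first element of pre-order is the root; it splits in-order into left and right subtrees.
Root 30: left subtree has 6 nodes {29, 39, 2, 7, 34, 18}, right has 3 {27, 12, 22}.
  Root 7: left subtree has 3 nodes {29, 39, 2}, right has 2 {34, 18}.
    Root 2: left subtree has 2 nodes {29, 39}, right has 0 { }.
      Root 29: left subtree has 0 nodes { }, right has 1 {39}.
    Root 34: left subtree has 0 nodes { }, right has 1 {18}.
  Root 12: left subtree has 1 node {27}, right has 1 {22}.

39, 29, 2, 18, 34, 7, 27, 22, 12, 30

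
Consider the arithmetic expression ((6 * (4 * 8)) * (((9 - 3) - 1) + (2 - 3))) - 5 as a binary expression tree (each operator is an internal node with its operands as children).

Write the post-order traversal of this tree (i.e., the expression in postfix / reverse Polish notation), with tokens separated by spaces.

6 4 8 * * 9 3 - 1 - 2 3 - + * 5 -

Post-order on an expression tree gives postfix notation: for each operator, emit left operand, right operand, then the operator.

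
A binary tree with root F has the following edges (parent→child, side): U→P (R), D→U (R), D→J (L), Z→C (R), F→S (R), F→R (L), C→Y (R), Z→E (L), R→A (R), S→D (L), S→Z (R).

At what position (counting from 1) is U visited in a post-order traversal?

5

Post-order visits the left subtree, then the right subtree, then the node.
At F: go left to R.
  At R: no left child.
  At R: go right to A.
    A is a leaf — visit A.
  Visit R.
At F: go right to S.
  At S: go left to D.
    At D: go left to J.
      J is a leaf — visit J.
    At D: go right to U.
      At U: no left child.
      At U: go right to P.
        P is a leaf — visit P.
      Visit U.
    Visit D.
  At S: go right to Z.
    At Z: go left to E.
      E is a leaf — visit E.
    At Z: go right to C.
      At C: no left child.
      At C: go right to Y.
        Y is a leaf — visit Y.
      Visit C.
    Visit Z.
  Visit S.
Visit F.
Full post-order sequence: A, R, J, P, U, D, E, Y, C, Z, S, F.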